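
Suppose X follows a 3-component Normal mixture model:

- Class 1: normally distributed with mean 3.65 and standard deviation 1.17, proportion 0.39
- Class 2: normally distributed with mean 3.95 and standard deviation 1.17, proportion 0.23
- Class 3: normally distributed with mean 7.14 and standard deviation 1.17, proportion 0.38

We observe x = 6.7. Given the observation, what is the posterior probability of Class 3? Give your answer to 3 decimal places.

0.928

P(component k | x) = π_k·f_k(x) / marginal(x), where marginal(x) = Σ_j π_j·f_j(x).
Normal densities:
  L_1 = (1/(1.17·√(2π)))·exp(−(6.7−3.65)²/(2·1.17²)) = 0.340976·exp(-3.39780) = 0.0114045
  L_2 = (1/(1.17·√(2π)))·exp(−(6.7−3.95)²/(2·1.17²)) = 0.340976·exp(-2.76225) = 0.0215324
  L_3 = (1/(1.17·√(2π)))·exp(−(6.7−7.14)²/(2·1.17²)) = 0.340976·exp(-0.07071) = 0.317697
Multiply by the mixture weights:
  π_1·L_1 = 0.39 × 0.0114045 = 0.00444777
  π_2·L_2 = 0.23 × 0.0215324 = 0.00495245
  π_3·L_3 = 0.38 × 0.317697 = 0.120725
Denominator: 0.00444777 + 0.00495245 + 0.120725 = 0.130125
P(Class 3 | the observation) ≈ 0.928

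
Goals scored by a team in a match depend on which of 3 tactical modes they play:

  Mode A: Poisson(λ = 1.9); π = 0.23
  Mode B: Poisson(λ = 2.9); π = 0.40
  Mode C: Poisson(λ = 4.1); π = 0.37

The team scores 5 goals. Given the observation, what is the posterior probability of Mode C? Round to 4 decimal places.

By Bayes' theorem, P(k | x) = π_k f_k(x) / Σ_j π_j f_j(x).
Evaluate each component's likelihood at the observed value:
  p_A = e^(−1.9)·1.9^5/5! = 0.0308622
  p_B = e^(−2.9)·2.9^5/5! = 0.0940491
  p_C = e^(−4.1)·4.1^5/5! = 0.160004
Unnormalised posteriors:
  π_A·p_A = 0.23 × 0.0308622 = 0.00709831
  π_B·p_B = 0.40 × 0.0940491 = 0.0376196
  π_C·p_C = 0.37 × 0.160004 = 0.0592015
Evidence: 0.00709831 + 0.0376196 + 0.0592015 = 0.103919
P(Mode C | x) ≈ 0.5697

0.5697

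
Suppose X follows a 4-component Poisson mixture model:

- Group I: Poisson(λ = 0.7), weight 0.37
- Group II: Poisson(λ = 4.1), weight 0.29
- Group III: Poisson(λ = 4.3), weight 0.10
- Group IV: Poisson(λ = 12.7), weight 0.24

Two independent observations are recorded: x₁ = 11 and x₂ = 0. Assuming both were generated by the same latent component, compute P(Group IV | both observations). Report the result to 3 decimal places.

By Bayes' theorem, P(k | x) = π_k f_k(x) / Σ_j π_j f_j(x).
Since both observations come from the same component, the likelihood for component k is f_k(x₁)·f_k(x₂).
  p_I = [e^(−0.7)·0.7^11/11! = 2.4599e-10] × [0.496585] = 1.22155e-10
  p_II = [e^(−4.1)·4.1^11/11! = 0.00228486] × [0.0165727] = 3.78662e-05
  p_III = [e^(−4.3)·4.3^11/11! = 0.00315886] × [0.0135686] = 4.28612e-05
  p_IV = [e^(−12.7)·12.7^11/11! = 0.105961] × [3.05113e-06] = 3.233e-07
Multiply by the mixture weights:
  π_I·p_I = 0.37 × 1.22155e-10 = 4.51973e-11
  π_II·p_II = 0.29 × 3.78662e-05 = 1.09812e-05
  π_III·p_III = 0.10 × 4.28612e-05 = 4.28612e-06
  π_IV·p_IV = 0.24 × 3.233e-07 = 7.75919e-08
Sum: 4.51973e-11 + 1.09812e-05 + 4.28612e-06 + 7.75919e-08 = 1.5345e-05
Responsibility of Group IV: 7.75919e-08 / 1.5345e-05 ≈ 0.005

0.005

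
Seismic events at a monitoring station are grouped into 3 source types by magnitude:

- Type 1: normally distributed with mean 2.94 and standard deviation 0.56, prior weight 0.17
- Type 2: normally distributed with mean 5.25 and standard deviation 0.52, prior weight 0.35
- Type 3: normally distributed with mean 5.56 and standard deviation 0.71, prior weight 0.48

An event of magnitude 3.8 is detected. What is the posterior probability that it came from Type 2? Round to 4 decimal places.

Apply Bayes' rule: the posterior for each component is proportional to its prior times its likelihood at x.
Normal densities:
  f_1 = (1/(0.56·√(2π)))·exp(−(3.8−2.94)²/(2·0.56²)) = 0.712397·exp(-1.17921) = 0.219078
  f_2 = (1/(0.52·√(2π)))·exp(−(3.8−5.25)²/(2·0.52²)) = 0.767197·exp(-3.88776) = 0.0157208
  f_3 = (1/(0.71·√(2π)))·exp(−(3.8−5.56)²/(2·0.71²)) = 0.561891·exp(-3.07241) = 0.0260209
Multiply by the mixture weights:
  w_1·f_1 = 0.17 × 0.219078 = 0.0372432
  w_2·f_2 = 0.35 × 0.0157208 = 0.00550228
  w_3·f_3 = 0.48 × 0.0260209 = 0.01249
Evidence: 0.0372432 + 0.00550228 + 0.01249 = 0.0552355
Responsibility of Type 2: 0.00550228 / 0.0552355 ≈ 0.0996

0.0996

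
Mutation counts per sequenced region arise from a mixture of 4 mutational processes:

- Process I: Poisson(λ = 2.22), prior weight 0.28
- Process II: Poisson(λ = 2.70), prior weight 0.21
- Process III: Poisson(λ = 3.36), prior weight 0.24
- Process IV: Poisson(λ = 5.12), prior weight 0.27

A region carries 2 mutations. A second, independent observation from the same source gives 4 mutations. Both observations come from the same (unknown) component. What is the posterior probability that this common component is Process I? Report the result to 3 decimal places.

Apply Bayes' rule: the posterior for each component is proportional to its prior times its likelihood at x.
Since both observations come from the same component, the likelihood for component k is f_k(x₁)·f_k(x₂).
  f_I = [e^(−2.22)·2.22^2/2! = 0.267635] × [0.109918] = 0.0294177
  f_II = [e^(−2.70)·2.70^2/2! = 0.244964] × [0.148816] = 0.0364545
  f_III = [e^(−3.36)·3.36^2/2! = 0.196074] × [0.184466] = 0.0361689
  f_IV = [e^(−5.12)·5.12^2/2! = 0.0783289] × [0.171112] = 0.013403
Multiply by the mixture weights:
  π_I·f_I = 0.28 × 0.0294177 = 0.00823696
  π_II·f_II = 0.21 × 0.0364545 = 0.00765544
  π_III·f_III = 0.24 × 0.0361689 = 0.00868054
  π_IV·f_IV = 0.27 × 0.013403 = 0.00361882
Denominator: 0.00823696 + 0.00765544 + 0.00868054 + 0.00361882 = 0.0281918
P(Process I | x) = 0.00823696 / 0.0281918 ≈ 0.292

0.292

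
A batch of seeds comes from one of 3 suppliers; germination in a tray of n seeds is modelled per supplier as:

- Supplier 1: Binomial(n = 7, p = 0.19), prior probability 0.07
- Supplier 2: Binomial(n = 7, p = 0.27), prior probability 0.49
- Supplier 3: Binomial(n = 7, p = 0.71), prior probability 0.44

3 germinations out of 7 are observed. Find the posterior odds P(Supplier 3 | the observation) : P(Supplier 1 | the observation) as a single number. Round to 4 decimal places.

5.3892

Only the two components matter; the odds are (w_i f_i(x)) / (w_j f_j(x)).
Component likelihoods at x = 3 germinations out of 7:
  p_1 = 0.10334
  p_2 = 0.195637
  p_3 = 0.0886003
Odds = (0.44/0.07) × (0.0886003/0.10334) = 6.28571 × 0.857366 ≈ 5.3892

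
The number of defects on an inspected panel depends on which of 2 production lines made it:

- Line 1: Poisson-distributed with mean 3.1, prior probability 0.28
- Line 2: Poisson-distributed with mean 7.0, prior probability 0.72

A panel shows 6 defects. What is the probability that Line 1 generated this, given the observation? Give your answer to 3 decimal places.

0.127

The responsibility of component k is P(Z=k) f_k(x) divided by Σ_j P(Z=j) f_j(x).
Evaluate each component's likelihood at the observed value:
  L_1 = 0.0555296
  L_2 = 0.149003
Unnormalised posteriors:
  P(Z=1)·L_1 = 0.28 × 0.0555296 = 0.0155483
  P(Z=2)·L_2 = 0.72 × 0.149003 = 0.107282
Sum: 0.0155483 + 0.107282 = 0.12283
P(Line 1 | data) = 0.0155483 / 0.12283 ≈ 0.127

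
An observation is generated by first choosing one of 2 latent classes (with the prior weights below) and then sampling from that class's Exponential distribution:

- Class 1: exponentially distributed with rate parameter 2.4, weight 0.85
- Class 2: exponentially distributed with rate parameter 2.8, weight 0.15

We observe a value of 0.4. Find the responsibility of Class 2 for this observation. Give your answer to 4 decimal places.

Apply Bayes' rule: the posterior for each component is proportional to its prior times its likelihood at x.
Component likelihoods at x = 0.4:
  f_1 = 2.4·e^(−2.4·0.4) = 2.4·e^(−0.9600) = 0.918943
  f_2 = 2.8·e^(−2.8·0.4) = 2.8·e^(−1.1200) = 0.913583
Unnormalised posteriors:
  P(Z=1)·f_1 = 0.85 × 0.918943 = 0.781101
  P(Z=2)·f_2 = 0.15 × 0.913583 = 0.137038
Evidence: 0.781101 + 0.137038 = 0.918139
P(Class 2 | the observation) = 0.137038 / 0.918139 ≈ 0.1493

0.1493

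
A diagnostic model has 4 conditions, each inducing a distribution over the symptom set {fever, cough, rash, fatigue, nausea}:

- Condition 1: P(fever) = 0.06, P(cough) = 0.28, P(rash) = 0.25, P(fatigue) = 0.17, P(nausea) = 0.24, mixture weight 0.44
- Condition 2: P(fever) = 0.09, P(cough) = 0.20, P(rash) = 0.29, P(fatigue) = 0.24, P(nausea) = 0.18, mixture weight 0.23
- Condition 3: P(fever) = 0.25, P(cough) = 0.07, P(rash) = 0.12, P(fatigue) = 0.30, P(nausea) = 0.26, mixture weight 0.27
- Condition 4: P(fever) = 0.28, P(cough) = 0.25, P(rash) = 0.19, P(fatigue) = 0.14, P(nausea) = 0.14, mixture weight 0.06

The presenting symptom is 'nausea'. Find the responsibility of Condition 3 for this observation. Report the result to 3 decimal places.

Apply Bayes' rule: the posterior for each component is proportional to its prior times its likelihood at x.
Component likelihoods at x = 'nausea':
  L_1 = P(nausea | comp) = 0.24
  L_2 = P(nausea | comp) = 0.18
  L_3 = P(nausea | comp) = 0.26
  L_4 = P(nausea | comp) = 0.14
Multiply by the mixture weights:
  π_1·L_1 = 0.44 × 0.24 = 0.1056
  π_2·L_2 = 0.23 × 0.18 = 0.0414
  π_3·L_3 = 0.27 × 0.26 = 0.0702
  π_4·L_4 = 0.06 × 0.14 = 0.0084
Sum: 0.1056 + 0.0414 + 0.0702 + 0.0084 = 0.2256
P(Condition 3 | data) = 0.0702 / 0.2256 ≈ 0.311

0.311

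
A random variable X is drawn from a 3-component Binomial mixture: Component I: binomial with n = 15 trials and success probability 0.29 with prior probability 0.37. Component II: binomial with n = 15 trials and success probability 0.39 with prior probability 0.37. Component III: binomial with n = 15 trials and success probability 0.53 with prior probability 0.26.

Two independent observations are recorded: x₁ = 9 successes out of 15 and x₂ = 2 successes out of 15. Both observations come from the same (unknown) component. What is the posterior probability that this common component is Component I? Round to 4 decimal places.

The responsibility of component k is w_k f_k(x) divided by Σ_j w_j f_j(x).
Since both observations come from the same component, the likelihood for component k is f_k(x₁)·f_k(x₂).
  f_I = [C(15,9)·0.29^9·0.71^6 = 5005·1.45071e-05·0.1281 = 0.00930114] × [0.102883] = 0.00095693
  f_II = [C(15,9)·0.39^9·0.61^6 = 5005·0.000208728·0.0515204 = 0.0538226] × [0.0258587] = 0.00139178
  f_III = [C(15,9)·0.53^9·0.47^6 = 5005·0.00329976·0.0107792 = 0.178022] × [0.00161069] = 0.000286739
Multiply by the mixture weights:
  w_I·f_I = 0.37 × 0.00095693 = 0.000354064
  w_II·f_II = 0.37 × 0.00139178 = 0.000514959
  w_III·f_III = 0.26 × 0.000286739 = 7.45522e-05
Denominator: 0.000354064 + 0.000514959 + 7.45522e-05 = 0.000943575
P(Component I | x) ≈ 0.3752

0.3752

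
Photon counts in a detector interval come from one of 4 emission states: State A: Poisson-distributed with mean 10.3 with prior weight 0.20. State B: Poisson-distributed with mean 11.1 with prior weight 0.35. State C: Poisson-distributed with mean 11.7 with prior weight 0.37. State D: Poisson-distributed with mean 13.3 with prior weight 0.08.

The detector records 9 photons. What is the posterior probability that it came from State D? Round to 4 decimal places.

P(component k | x) = P(Z=k)·f_k(x) / marginal(x), where marginal(x) = Σ_j P(Z=j)·f_j(x).
Evaluate each component's likelihood at the observed value:
  L_A = e^(−10.3)·10.3^9/9! = 0.120931
  L_B = e^(−11.1)·11.1^9/9! = 0.106531
  L_C = e^(−11.7)·11.7^9/9! = 0.0938997
  L_D = e^(−13.3)·13.3^9/9! = 0.0600876
Multiply by the mixture weights:
  P(Z=A)·L_A = 0.20 × 0.120931 = 0.0241863
  P(Z=B)·L_B = 0.35 × 0.106531 = 0.0372858
  P(Z=C)·L_C = 0.37 × 0.0938997 = 0.0347429
  P(Z=D)·L_D = 0.08 × 0.0600876 = 0.00480701
Marginal: 0.0241863 + 0.0372858 + 0.0347429 + 0.00480701 = 0.101022
Responsibility of State D: 0.00480701 / 0.101022 ≈ 0.0476

0.0476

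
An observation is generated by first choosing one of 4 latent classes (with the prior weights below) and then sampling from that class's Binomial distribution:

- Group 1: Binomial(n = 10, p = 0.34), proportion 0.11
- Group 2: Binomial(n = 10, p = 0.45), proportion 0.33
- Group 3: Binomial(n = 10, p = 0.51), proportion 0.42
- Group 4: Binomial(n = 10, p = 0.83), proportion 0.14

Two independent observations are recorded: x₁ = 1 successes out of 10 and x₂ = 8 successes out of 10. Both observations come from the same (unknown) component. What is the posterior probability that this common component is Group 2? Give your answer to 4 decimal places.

0.4346

Posterior ∝ prior × likelihood, so P(k | x) ∝ π_k f_k(x); normalise over all components.
Since both observations come from the same component, the likelihood for component k is f_k(x₁)·f_k(x₂).
  f_1 = [C(10,1)·0.34^1·0.66^9 = 10·0.34·0.0237627 = 0.0807931] × [0.00350051] = 0.000282817
  f_2 = [C(10,1)·0.45^1·0.55^9 = 10·0.45·0.00460537 = 0.0207241] × [0.0228896] = 0.000474367
  f_3 = [C(10,1)·0.51^1·0.49^9 = 10·0.51·0.00162841 = 0.00830491] × [0.04945] = 0.000410678
  f_4 = [C(10,1)·0.83^1·0.17^9 = 10·0.83·1.18588e-07 = 9.84279e-07] × [0.292911] = 2.88306e-07
Multiply by the mixture weights:
  π_1·f_1 = 0.11 × 0.000282817 = 3.11099e-05
  π_2·f_2 = 0.33 × 0.000474367 = 0.000156541
  π_3·f_3 = 0.42 × 0.000410678 = 0.000172485
  π_4·f_4 = 0.14 × 2.88306e-07 = 4.03628e-08
Sum: 3.11099e-05 + 0.000156541 + 0.000172485 + 4.03628e-08 = 0.000360176
So the posterior for Group 2 is 0.000156541 / 0.000360176 ≈ 0.4346.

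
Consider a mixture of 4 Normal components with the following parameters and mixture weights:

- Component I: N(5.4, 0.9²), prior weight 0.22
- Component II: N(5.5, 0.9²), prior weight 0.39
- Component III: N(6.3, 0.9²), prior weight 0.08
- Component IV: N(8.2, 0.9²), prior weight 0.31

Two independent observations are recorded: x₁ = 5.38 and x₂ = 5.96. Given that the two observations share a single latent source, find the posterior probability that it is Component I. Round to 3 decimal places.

0.321

P(component k | x) = w_k·f_k(x) / marginal(x), where marginal(x) = Σ_j w_j·f_j(x).
Since both observations come from the same component, the likelihood for component k is f_k(x₁)·f_k(x₂).
  f_I = [0.44316] × [0.365255] = 0.161867
  f_II = [0.439346] × [0.388992] = 0.170902
  f_III = [0.262883] × [0.412741] = 0.108502
  f_IV = [0.00327163] × [0.0200232] = 6.55086e-05
Prior × likelihood for each component:
  w_I·f_I = 0.22 × 0.161867 = 0.0356106
  w_II·f_II = 0.39 × 0.170902 = 0.066652
  w_III·f_III = 0.08 × 0.108502 = 0.00868019
  w_IV·f_IV = 0.31 × 6.55086e-05 = 2.03077e-05
Marginal: 0.0356106 + 0.066652 + 0.00868019 + 2.03077e-05 = 0.110963
Responsibility of Component I: 0.0356106 / 0.110963 ≈ 0.321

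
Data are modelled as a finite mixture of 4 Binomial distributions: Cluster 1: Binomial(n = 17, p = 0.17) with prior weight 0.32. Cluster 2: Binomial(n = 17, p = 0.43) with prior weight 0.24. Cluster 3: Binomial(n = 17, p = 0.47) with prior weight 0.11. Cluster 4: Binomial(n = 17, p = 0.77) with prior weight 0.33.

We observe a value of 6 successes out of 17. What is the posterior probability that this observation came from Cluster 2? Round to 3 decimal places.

The responsibility of component k is P(Z=k) f_k(x) divided by Σ_j P(Z=j) f_j(x).
Evaluate each component's likelihood at the observed value:
  p_1 = C(17,6)·0.17^6·0.83^11 = 12376·2.41376e-05·0.128783 = 0.0384709
  p_2 = C(17,6)·0.43^6·0.57^11 = 12376·0.00632136·0.00206359 = 0.161441
  p_3 = C(17,6)·0.47^6·0.53^11 = 12376·0.0107792·0.000926904 = 0.123652
  p_4 = C(17,6)·0.77^6·0.23^11 = 12376·0.208422·9.5281e-08 = 0.000245771
Prior × likelihood for each component:
  P(Z=1)·p_1 = 0.32 × 0.0384709 = 0.0123107
  P(Z=2)·p_2 = 0.24 × 0.161441 = 0.0387459
  P(Z=3)·p_3 = 0.11 × 0.123652 = 0.0136017
  P(Z=4)·p_4 = 0.33 × 0.000245771 = 8.11045e-05
Denominator: 0.0123107 + 0.0387459 + 0.0136017 + 8.11045e-05 = 0.0647394
P(Cluster 2 | data) ≈ 0.598

0.598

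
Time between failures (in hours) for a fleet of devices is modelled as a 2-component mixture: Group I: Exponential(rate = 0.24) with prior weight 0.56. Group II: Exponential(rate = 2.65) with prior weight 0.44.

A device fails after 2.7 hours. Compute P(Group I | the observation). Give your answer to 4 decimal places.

The responsibility of component k is w_k f_k(x) divided by Σ_j w_j f_j(x).
Exponential densities:
  L_I = 0.24·e^(−0.24·2.7) = 0.24·e^(−0.6480) = 0.125542
  L_II = 2.65·e^(−2.65·2.7) = 2.65·e^(−7.1550) = 0.00206952
Multiply by the mixture weights:
  w_I·L_I = 0.56 × 0.125542 = 0.0703034
  w_II·L_II = 0.44 × 0.00206952 = 0.000910587
Denominator: 0.0703034 + 0.000910587 = 0.071214
P(Group I | x) = 0.0703034 / 0.071214 ≈ 0.9872

0.9872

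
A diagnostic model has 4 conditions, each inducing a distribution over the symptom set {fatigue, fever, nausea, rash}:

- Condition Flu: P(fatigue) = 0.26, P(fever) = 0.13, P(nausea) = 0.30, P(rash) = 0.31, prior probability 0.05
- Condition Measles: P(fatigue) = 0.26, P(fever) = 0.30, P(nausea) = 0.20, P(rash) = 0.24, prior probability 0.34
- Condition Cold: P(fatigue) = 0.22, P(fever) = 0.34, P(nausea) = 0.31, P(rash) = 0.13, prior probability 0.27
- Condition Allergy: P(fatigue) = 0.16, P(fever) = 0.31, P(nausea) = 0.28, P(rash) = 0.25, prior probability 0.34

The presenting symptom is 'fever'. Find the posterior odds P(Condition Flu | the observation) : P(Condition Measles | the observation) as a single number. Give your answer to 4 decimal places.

0.0637

Only the two components matter; the odds are (π_i f_i(x)) / (π_j f_j(x)).
Component likelihoods at x = 'fever':
  f_Flu = 0.13
  f_Measles = 0.3
  f_Cold = 0.34
  f_Allergy = 0.31
Posterior odds = (π_Flu·f_Flu) / (π_Measles·f_Measles) = (0.05·0.13) / (0.34·0.3) = 0.0065 / 0.102 ≈ 0.0637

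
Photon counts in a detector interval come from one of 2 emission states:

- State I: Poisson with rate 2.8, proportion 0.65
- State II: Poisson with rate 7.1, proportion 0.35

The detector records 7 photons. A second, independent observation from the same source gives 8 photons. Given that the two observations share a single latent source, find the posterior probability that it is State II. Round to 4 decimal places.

P(component k | x) = w_k·f_k(x) / marginal(x), where marginal(x) = Σ_j w_j·f_j(x).
Since both observations come from the same component, the likelihood for component k is f_k(x₁)·f_k(x₂).
  L_I = [0.0162799] × [0.00569796] = 9.2762e-05
  L_II = [0.148897] × [0.132146] = 0.0196763
Unnormalised posteriors:
  w_I·L_I = 0.65 × 9.2762e-05 = 6.02953e-05
  w_II·L_II = 0.35 × 0.0196763 = 0.00688669
Normaliser: 6.02953e-05 + 0.00688669 = 0.00694699
P(State II | x) = 0.00688669 / 0.00694699 ≈ 0.9913

0.9913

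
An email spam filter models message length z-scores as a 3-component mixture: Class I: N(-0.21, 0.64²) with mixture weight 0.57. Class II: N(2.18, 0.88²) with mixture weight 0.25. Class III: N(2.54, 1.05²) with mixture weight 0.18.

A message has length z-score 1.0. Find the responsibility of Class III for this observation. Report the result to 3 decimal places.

0.181

Apply Bayes' rule: the posterior for each component is proportional to its prior times its likelihood at x.
Normal densities:
  p_I = (1/(0.64·√(2π)))·exp(−(1.0−-0.21)²/(2·0.64²)) = 0.623347·exp(-1.78723) = 0.104363
  p_II = (1/(0.88·√(2π)))·exp(−(1.0−2.18)²/(2·0.88²)) = 0.453344·exp(-0.89902) = 0.184497
  p_III = (1/(1.05·√(2π)))·exp(−(1.0−2.54)²/(2·1.05²)) = 0.379945·exp(-1.07556) = 0.129602
Multiply by the mixture weights:
  w_I·p_I = 0.57 × 0.104363 = 0.0594867
  w_II·p_II = 0.25 × 0.184497 = 0.0461242
  w_III·p_III = 0.18 × 0.129602 = 0.0233284
Marginal: 0.0594867 + 0.0461242 + 0.0233284 = 0.128939
So the posterior for Class III is 0.0233284 / 0.128939 ≈ 0.181.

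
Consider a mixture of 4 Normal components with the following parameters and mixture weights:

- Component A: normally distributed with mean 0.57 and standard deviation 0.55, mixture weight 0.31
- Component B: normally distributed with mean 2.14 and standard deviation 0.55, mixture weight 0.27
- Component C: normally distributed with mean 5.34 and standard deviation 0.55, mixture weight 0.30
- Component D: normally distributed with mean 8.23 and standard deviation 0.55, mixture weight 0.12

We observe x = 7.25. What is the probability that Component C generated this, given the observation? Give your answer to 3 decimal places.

P(component k | x) = π_k·f_k(x) / marginal(x), where marginal(x) = Σ_j π_j·f_j(x).
Normal densities:
  p_A = (1/(0.55·√(2π)))·exp(−(7.25−0.57)²/(2·0.55²)) = 0.725350·exp(-73.75603) = 6.74077e-33
  p_B = (1/(0.55·√(2π)))·exp(−(7.25−2.14)²/(2·0.55²)) = 0.725350·exp(-43.16050) = 1.30672e-19
  p_C = (1/(0.55·√(2π)))·exp(−(7.25−5.34)²/(2·0.55²)) = 0.725350·exp(-6.02992) = 0.00174497
  p_D = (1/(0.55·√(2π)))·exp(−(7.25−8.23)²/(2·0.55²)) = 0.725350·exp(-1.58744) = 0.148297
Unnormalised posteriors:
  π_A·p_A = 0.31 × 6.74077e-33 = 2.08964e-33
  π_B·p_B = 0.27 × 1.30672e-19 = 3.52814e-20
  π_C·p_C = 0.30 × 0.00174497 = 0.00052349
  π_D·p_D = 0.12 × 0.148297 = 0.0177956
Sum: 2.08964e-33 + 3.52814e-20 + 0.00052349 + 0.0177956 = 0.0183191
P(Component C | 7.25) ≈ 0.029

0.029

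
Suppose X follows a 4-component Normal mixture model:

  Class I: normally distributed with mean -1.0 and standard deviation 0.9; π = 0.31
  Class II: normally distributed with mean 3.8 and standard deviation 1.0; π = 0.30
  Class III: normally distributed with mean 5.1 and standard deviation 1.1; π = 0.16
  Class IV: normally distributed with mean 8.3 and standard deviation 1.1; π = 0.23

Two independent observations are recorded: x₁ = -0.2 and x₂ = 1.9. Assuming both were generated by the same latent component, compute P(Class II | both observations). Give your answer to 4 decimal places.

P(component k | x) = w_k·f_k(x) / marginal(x), where marginal(x) = Σ_j w_j·f_j(x).
Since both observations come from the same component, the likelihood for component k is f_k(x₁)·f_k(x₂).
  f_I = [(1/(0.9·√(2π)))·exp(−(-0.2−-1.0)²/(2·0.9²)) = 0.443269·exp(-0.39506) = 0.298603] × [0.00246655] = 0.000736519
  f_II = [(1/(1.0·√(2π)))·exp(−(-0.2−3.8)²/(2·1.0²)) = 0.398942·exp(-8.00000) = 0.00013383] × [0.0656158] = 8.78138e-06
  f_III = [(1/(1.1·√(2π)))·exp(−(-0.2−5.1)²/(2·1.1²)) = 0.362675·exp(-11.60744) = 3.29967e-06] × [0.00527038] = 1.73905e-08
  f_IV = [(1/(1.1·√(2π)))·exp(−(-0.2−8.3)²/(2·1.1²)) = 0.362675·exp(-29.85537) = 3.92188e-14] × [1.61739e-08] = 6.3432e-22
Multiply by the mixture weights:
  w_I·f_I = 0.31 × 0.000736519 = 0.000228321
  w_II·f_II = 0.30 × 8.78138e-06 = 2.63441e-06
  w_III·f_III = 0.16 × 1.73905e-08 = 2.78248e-09
  w_IV·f_IV = 0.23 × 6.3432e-22 = 1.45894e-22
Normaliser: 0.000228321 + 2.63441e-06 + 2.78248e-09 + 1.45894e-22 = 0.000230958
P(Class II | x₁, x₂) ≈ 0.0114

0.0114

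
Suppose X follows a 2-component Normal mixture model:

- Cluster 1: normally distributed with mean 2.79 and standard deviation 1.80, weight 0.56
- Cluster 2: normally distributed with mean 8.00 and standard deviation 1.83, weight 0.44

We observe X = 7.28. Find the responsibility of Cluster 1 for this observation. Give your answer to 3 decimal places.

0.059

P(component k | x) = π_k·f_k(x) / marginal(x), where marginal(x) = Σ_j π_j·f_j(x).
Evaluate each component's likelihood at the observed value:
  p_1 = 0.00987399
  p_2 = 0.201765
Prior × likelihood for each component:
  π_1·p_1 = 0.56 × 0.00987399 = 0.00552943
  π_2·p_2 = 0.44 × 0.201765 = 0.0887765
Evidence: 0.00552943 + 0.0887765 = 0.0943059
P(Cluster 1 | data) ≈ 0.059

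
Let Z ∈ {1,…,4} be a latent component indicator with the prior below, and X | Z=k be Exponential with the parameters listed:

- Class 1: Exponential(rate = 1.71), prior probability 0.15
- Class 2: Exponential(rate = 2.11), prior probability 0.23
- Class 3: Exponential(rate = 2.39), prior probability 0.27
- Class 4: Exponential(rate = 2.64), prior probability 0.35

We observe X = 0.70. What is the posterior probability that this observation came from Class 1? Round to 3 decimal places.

By Bayes' theorem, P(k | x) = π_k f_k(x) / Σ_j π_j f_j(x).
Exponential densities:
  L_1 = 1.71·e^(−1.71·0.70) = 1.71·e^(−1.1970) = 0.51659
  L_2 = 2.11·e^(−2.11·0.70) = 2.11·e^(−1.4770) = 0.481759
  L_3 = 2.39·e^(−2.39·0.70) = 2.39·e^(−1.6730) = 0.448563
  L_4 = 2.64·e^(−2.64·0.70) = 2.64·e^(−1.8480) = 0.415937
Prior × likelihood for each component:
  π_1·L_1 = 0.15 × 0.51659 = 0.0774884
  π_2·L_2 = 0.23 × 0.481759 = 0.110804
  π_3·L_3 = 0.27 × 0.448563 = 0.121112
  π_4·L_4 = 0.35 × 0.415937 = 0.145578
Sum: 0.0774884 + 0.110804 + 0.121112 + 0.145578 = 0.454983
P(Class 1 | data) ≈ 0.170

0.170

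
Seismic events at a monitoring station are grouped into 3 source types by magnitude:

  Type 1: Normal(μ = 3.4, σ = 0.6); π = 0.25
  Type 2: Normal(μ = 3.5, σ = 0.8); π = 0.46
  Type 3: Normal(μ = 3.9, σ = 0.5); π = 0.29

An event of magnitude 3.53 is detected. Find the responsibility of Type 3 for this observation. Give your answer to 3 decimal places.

0.310

Posterior ∝ prior × likelihood, so P(k | x) ∝ w_k f_k(x); normalise over all components.
Component likelihoods at x = 3.53:
  f_1 = 0.649479
  f_2 = 0.498327
  f_3 = 0.606779
Weight by the priors:
  w_1·f_1 = 0.25 × 0.649479 = 0.16237
  w_2·f_2 = 0.46 × 0.498327 = 0.229231
  w_3·f_3 = 0.29 × 0.606779 = 0.175966
Normaliser: 0.16237 + 0.229231 + 0.175966 = 0.567566
So the posterior for Type 3 is 0.175966 / 0.567566 ≈ 0.310.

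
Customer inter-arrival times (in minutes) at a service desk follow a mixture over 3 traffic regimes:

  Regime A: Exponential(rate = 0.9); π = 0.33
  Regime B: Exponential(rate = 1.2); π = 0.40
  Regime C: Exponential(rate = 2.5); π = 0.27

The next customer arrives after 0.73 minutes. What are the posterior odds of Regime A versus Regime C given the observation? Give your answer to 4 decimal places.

Since P(k|x) ∝ π_k f_k(x), the posterior odds are π_i f_i(x) / (π_j f_j(x)).
Evaluate each component's likelihood at the observed value:
  p_A = 0.466564
  p_B = 0.499734
  p_C = 0.403044
Odds = (0.33/0.27) × (0.466564/0.403044) = 1.22222 × 1.1576 ≈ 1.4148

1.4148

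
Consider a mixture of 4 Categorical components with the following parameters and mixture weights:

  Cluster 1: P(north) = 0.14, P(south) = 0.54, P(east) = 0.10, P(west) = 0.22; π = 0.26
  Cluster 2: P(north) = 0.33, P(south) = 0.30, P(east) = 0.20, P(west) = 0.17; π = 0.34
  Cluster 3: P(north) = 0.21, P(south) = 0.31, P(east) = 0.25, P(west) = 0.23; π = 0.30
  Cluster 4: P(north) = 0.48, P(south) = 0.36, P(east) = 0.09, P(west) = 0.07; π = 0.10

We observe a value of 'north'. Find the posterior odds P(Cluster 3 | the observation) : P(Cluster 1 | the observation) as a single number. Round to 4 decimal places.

1.7308

Since P(k|x) ∝ w_k f_k(x), the posterior odds are w_i f_i(x) / (w_j f_j(x)).
Evaluate each component's likelihood at the observed value:
  f_1 = 0.14
  f_2 = 0.33
  f_3 = 0.21
  f_4 = 0.48
0.063 / 0.0364 ≈ 1.7308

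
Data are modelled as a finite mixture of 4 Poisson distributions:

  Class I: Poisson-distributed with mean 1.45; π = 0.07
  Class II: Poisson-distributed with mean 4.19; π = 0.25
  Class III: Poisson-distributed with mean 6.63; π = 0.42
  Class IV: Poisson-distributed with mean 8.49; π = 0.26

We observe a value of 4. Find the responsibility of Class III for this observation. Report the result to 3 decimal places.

0.414

By Bayes' theorem, P(k | x) = π_k f_k(x) / Σ_j π_j f_j(x).
Evaluate each component's likelihood at the observed value:
  L_I = 0.043205
  L_II = 0.194514
  L_III = 0.106285
  L_IV = 0.0444897
Prior × likelihood for each component:
  π_I·L_I = 0.07 × 0.043205 = 0.00302435
  π_II·L_II = 0.25 × 0.194514 = 0.0486285
  π_III·L_III = 0.42 × 0.106285 = 0.0446395
  π_IV·L_IV = 0.26 × 0.0444897 = 0.0115673
Normaliser: 0.00302435 + 0.0486285 + 0.0446395 + 0.0115673 = 0.10786
P(Class III | 4) = 0.0446395 / 0.10786 ≈ 0.414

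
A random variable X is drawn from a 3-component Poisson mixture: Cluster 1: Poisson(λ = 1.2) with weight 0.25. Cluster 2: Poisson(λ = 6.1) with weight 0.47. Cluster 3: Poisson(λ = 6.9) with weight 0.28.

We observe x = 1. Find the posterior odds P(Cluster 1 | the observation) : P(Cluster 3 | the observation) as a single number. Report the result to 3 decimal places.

46.408

Since P(k|x) ∝ w_k f_k(x), the posterior odds are w_i f_i(x) / (w_j f_j(x)).
Poisson probabilities:
  p_1 = 0.361433
  p_2 = 0.0136815
  p_3 = 0.00695372
Odds = (0.25/0.28) × (0.361433/0.00695372) = 0.892857 × 51.9769 ≈ 46.408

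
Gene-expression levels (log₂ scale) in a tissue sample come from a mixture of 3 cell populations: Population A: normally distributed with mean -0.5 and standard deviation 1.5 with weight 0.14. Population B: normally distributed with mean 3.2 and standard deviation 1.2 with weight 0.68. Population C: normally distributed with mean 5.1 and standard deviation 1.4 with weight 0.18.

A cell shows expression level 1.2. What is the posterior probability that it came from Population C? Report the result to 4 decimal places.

0.0138

Posterior ∝ prior × likelihood, so P(k | x) ∝ π_k f_k(x); normalise over all components.
Evaluate each component's likelihood at the observed value:
  L_A = 0.139928
  L_B = 0.0828976
  L_C = 0.00588403
Weight by the priors:
  π_A·L_A = 0.14 × 0.139928 = 0.0195899
  π_B·L_B = 0.68 × 0.0828976 = 0.0563704
  π_C·L_C = 0.18 × 0.00588403 = 0.00105913
Marginal: 0.0195899 + 0.0563704 + 0.00105913 = 0.0770195
P(Population C | x) = 0.00105913 / 0.0770195 ≈ 0.0138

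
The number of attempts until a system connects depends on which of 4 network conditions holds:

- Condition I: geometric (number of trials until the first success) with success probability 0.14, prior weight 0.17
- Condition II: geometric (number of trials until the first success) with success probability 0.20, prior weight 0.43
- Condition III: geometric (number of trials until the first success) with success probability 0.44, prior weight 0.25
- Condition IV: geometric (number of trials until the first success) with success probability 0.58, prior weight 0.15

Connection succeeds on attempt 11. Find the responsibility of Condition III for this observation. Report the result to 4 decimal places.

0.0225

By Bayes' theorem, P(k | x) = π_k f_k(x) / Σ_j π_j f_j(x).
Geometric probabilities:
  L_I = 0.0309822
  L_II = 0.0214748
  L_III = 0.00133454
  L_IV = 9.90651e-05
Multiply by the mixture weights:
  π_I·L_I = 0.17 × 0.0309822 = 0.00526698
  π_II·L_II = 0.43 × 0.0214748 = 0.00923418
  π_III·L_III = 0.25 × 0.00133454 = 0.000333636
  π_IV·L_IV = 0.15 × 9.90651e-05 = 1.48598e-05
Denominator: 0.00526698 + 0.00923418 + 0.000333636 + 1.48598e-05 = 0.0148497
So the posterior for Condition III is 0.000333636 / 0.0148497 ≈ 0.0225.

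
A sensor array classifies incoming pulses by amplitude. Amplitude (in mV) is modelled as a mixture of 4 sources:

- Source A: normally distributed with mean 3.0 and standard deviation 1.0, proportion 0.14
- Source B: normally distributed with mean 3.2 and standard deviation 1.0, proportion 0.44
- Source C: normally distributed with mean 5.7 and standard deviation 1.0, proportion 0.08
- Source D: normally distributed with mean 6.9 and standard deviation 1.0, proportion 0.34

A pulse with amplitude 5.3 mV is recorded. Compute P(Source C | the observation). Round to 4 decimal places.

P(component k | x) = π_k·f_k(x) / marginal(x), where marginal(x) = Σ_j π_j·f_j(x).
Evaluate each component's likelihood at the observed value:
  f_A = (1/(1.0·√(2π)))·exp(−(5.3−3.0)²/(2·1.0²)) = 0.398942·exp(-2.64500) = 0.028327
  f_B = (1/(1.0·√(2π)))·exp(−(5.3−3.2)²/(2·1.0²)) = 0.398942·exp(-2.20500) = 0.0439836
  f_C = (1/(1.0·√(2π)))·exp(−(5.3−5.7)²/(2·1.0²)) = 0.398942·exp(-0.08000) = 0.36827
  f_D = (1/(1.0·√(2π)))·exp(−(5.3−6.9)²/(2·1.0²)) = 0.398942·exp(-1.28000) = 0.110921
Weight by the priors:
  π_A·f_A = 0.14 × 0.028327 = 0.00396579
  π_B·f_B = 0.44 × 0.0439836 = 0.0193528
  π_C·f_C = 0.08 × 0.36827 = 0.0294616
  π_D·f_D = 0.34 × 0.110921 = 0.0377131
Sum: 0.00396579 + 0.0193528 + 0.0294616 + 0.0377131 = 0.0904933
P(Source C | the observation) ≈ 0.3256

0.3256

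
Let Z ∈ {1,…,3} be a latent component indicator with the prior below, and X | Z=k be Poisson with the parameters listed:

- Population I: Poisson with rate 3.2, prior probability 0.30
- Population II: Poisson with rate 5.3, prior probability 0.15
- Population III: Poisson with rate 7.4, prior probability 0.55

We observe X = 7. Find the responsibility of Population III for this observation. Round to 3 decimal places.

0.759

Apply Bayes' rule: the posterior for each component is proportional to its prior times its likelihood at x.
Component likelihoods at x = 7:
  p_I = e^(−3.2)·3.2^7/7! = 0.0277893
  p_II = e^(−5.3)·5.3^7/7! = 0.116343
  p_III = e^(−7.4)·7.4^7/7! = 0.147371
Unnormalised posteriors:
  P(Z=I)·p_I = 0.30 × 0.0277893 = 0.00833678
  P(Z=II)·p_II = 0.15 × 0.116343 = 0.0174514
  P(Z=III)·p_III = 0.55 × 0.147371 = 0.0810541
Normaliser: 0.00833678 + 0.0174514 + 0.0810541 = 0.106842
So the posterior for Population III is 0.0810541 / 0.106842 ≈ 0.759.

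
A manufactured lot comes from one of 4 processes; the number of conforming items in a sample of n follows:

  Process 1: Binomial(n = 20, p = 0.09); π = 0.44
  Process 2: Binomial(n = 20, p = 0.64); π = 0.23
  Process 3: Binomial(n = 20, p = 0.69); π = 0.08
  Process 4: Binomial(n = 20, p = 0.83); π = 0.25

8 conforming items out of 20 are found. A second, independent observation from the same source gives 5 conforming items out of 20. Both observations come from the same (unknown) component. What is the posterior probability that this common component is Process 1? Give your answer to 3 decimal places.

0.542

By Bayes' theorem, P(k | x) = π_k f_k(x) / Σ_j π_j f_j(x).
Since both observations come from the same component, the likelihood for component k is f_k(x₁)·f_k(x₂).
  p_1 = [C(20,8)·0.09^8·0.91^12 = 125970·4.30467e-09·0.322475 = 0.000174865] × [0.0222473] = 3.89028e-06
  p_2 = [C(20,8)·0.64^8·0.36^12 = 125970·0.0281475·4.73838e-06 = 0.0168011] × [0.000368028] = 6.18327e-06
  p_3 = [C(20,8)·0.69^8·0.31^12 = 125970·0.0513798·7.87663e-07 = 0.005098] × [5.69003e-05] = 2.90078e-07
  p_4 = [C(20,8)·0.83^8·0.17^12 = 125970·0.225229·5.82622e-10 = 1.65302e-05] × [1.74811e-08] = 2.88966e-13
Multiply by the mixture weights:
  π_1·p_1 = 0.44 × 3.89028e-06 = 1.71172e-06
  π_2·p_2 = 0.23 × 6.18327e-06 = 1.42215e-06
  π_3·p_3 = 0.08 × 2.90078e-07 = 2.32062e-08
  π_4·p_4 = 0.25 × 2.88966e-13 = 7.22415e-14
Marginal: 1.71172e-06 + 1.42215e-06 + 2.32062e-08 + 7.22415e-14 = 3.15708e-06
P(Process 1 | x) ≈ 0.542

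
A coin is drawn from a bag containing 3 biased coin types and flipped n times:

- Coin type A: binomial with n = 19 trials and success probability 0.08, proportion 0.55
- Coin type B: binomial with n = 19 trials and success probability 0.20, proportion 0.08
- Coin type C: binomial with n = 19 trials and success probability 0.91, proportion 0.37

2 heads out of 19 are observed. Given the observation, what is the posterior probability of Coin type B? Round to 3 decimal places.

Apply Bayes' rule: the posterior for each component is proportional to its prior times its likelihood at x.
Binomial probabilities:
  f_A = 0.265197
  f_B = 0.154023
  f_C = 2.36157e-16
Weight by the priors:
  π_A·f_A = 0.55 × 0.265197 = 0.145859
  π_B·f_B = 0.08 × 0.154023 = 0.0123218
  π_C·f_C = 0.37 × 2.36157e-16 = 8.73782e-17
Marginal: 0.145859 + 0.0123218 + 8.73782e-17 = 0.15818
P(Coin type B | data) ≈ 0.078

0.078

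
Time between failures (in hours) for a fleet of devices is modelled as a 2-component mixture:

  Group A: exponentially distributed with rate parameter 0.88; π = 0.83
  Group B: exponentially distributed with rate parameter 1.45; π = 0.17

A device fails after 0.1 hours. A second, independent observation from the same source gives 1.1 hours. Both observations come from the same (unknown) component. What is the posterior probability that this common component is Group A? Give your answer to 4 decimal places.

P(component k | x) = π_k·f_k(x) / marginal(x), where marginal(x) = Σ_j π_j·f_j(x).
Since both observations come from the same component, the likelihood for component k is f_k(x₁)·f_k(x₂).
  f_A = [0.80587] × [0.334261] = 0.269371
  f_B = [1.25428] × [0.294217] = 0.369032
Weight by the priors:
  π_A·f_A = 0.83 × 0.269371 = 0.223578
  π_B·f_B = 0.17 × 0.369032 = 0.0627354
Evidence: 0.223578 + 0.0627354 = 0.286313
Responsibility of Group A: 0.223578 / 0.286313 ≈ 0.7809

0.7809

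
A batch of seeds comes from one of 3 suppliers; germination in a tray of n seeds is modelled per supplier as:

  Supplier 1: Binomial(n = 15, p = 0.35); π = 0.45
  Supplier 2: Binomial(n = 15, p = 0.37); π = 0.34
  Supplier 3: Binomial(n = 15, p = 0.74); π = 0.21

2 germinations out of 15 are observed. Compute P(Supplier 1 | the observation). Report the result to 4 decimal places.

P(component k | x) = π_k·f_k(x) / marginal(x), where marginal(x) = Σ_j π_j·f_j(x).
Evaluate each component's likelihood at the observed value:
  f_1 = C(15,2)·0.35^2·0.65^13 = 105·0.1225·0.00369721 = 0.0475553
  f_2 = C(15,2)·0.37^2·0.63^13 = 105·0.1369·0.00246279 = 0.0354014
  f_3 = C(15,2)·0.74^2·0.26^13 = 105·0.5476·2.48115e-08 = 1.42661e-06
Unnormalised posteriors:
  π_1·f_1 = 0.45 × 0.0475553 = 0.0213999
  π_2·f_2 = 0.34 × 0.0354014 = 0.0120365
  π_3·f_3 = 0.21 × 1.42661e-06 = 2.99589e-07
Evidence: 0.0213999 + 0.0120365 + 2.99589e-07 = 0.0334367
Responsibility of Supplier 1: 0.0213999 / 0.0334367 ≈ 0.6400

0.6400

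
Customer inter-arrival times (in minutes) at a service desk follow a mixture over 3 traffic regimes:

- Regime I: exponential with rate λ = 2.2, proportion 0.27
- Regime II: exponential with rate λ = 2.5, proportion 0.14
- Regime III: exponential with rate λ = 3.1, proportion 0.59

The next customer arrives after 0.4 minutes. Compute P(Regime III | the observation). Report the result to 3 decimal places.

0.585

The responsibility of component k is w_k f_k(x) divided by Σ_j w_j f_j(x).
Component likelihoods at x = 0.4 minutes:
  f_I = 2.2·e^(−2.2·0.4) = 2.2·e^(−0.8800) = 0.912522
  f_II = 2.5·e^(−2.5·0.4) = 2.5·e^(−1.0000) = 0.919699
  f_III = 3.1·e^(−3.1·0.4) = 3.1·e^(−1.2400) = 0.897091
Weight by the priors:
  w_I·f_I = 0.27 × 0.912522 = 0.246381
  w_II·f_II = 0.14 × 0.919699 = 0.128758
  w_III·f_III = 0.59 × 0.897091 = 0.529284
Sum: 0.246381 + 0.128758 + 0.529284 = 0.904423
P(Regime III | data) = 0.529284 / 0.904423 ≈ 0.585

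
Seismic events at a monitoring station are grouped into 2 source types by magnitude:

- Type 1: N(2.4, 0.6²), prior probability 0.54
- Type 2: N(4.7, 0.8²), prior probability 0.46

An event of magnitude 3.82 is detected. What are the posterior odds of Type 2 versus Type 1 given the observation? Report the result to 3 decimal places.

5.740

The posterior odds equal the prior odds times the likelihood ratio: (π_i/π_j)·(f_i(x)/f_j(x)).
Normal densities:
  f_1 = 0.0404104
  f_2 = 0.272315
Posterior odds = (π_2·f_2) / (π_1·f_1) = (0.46·0.272315) / (0.54·0.0404104) = 0.125265 / 0.0218216 ≈ 5.740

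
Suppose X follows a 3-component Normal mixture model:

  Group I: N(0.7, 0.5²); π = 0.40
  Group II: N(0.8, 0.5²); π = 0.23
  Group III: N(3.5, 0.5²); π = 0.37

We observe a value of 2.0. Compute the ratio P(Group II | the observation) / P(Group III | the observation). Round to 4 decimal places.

Posterior odds = (P(Z=i) f_i(x)) / (P(Z=j) f_j(x)); the normalising sum cancels.
Normal densities:
  p_I = 0.0271659
  p_II = 0.0447891
  p_III = 0.0088637
Posterior odds = (P(Z=II)·p_II) / (P(Z=III)·p_III) = (0.23·0.0447891) / (0.37·0.0088637) = 0.0103015 / 0.00327957 ≈ 3.1411

3.1411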